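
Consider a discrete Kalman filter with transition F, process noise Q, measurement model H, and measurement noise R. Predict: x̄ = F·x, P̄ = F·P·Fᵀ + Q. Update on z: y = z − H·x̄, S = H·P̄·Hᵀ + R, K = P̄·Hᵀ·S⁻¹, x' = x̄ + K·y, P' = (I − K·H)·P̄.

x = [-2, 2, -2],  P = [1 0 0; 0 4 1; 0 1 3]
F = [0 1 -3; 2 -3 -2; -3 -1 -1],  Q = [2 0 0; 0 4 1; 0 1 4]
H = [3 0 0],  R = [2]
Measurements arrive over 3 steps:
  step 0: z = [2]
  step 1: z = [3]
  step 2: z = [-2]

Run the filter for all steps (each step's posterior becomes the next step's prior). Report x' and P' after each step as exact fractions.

step 0: x' = [178/245, -2328/245, 144/35], P' = [54/245 26/245 2/35; 26/245 15139/245 513/35; 2/35 513/35 101/5]
step 1: x' = [168456/174053, 4746767/174053, 1271631/174053], P' = [38624/174053 9382/174053 6938/174053; 9382/174053 140404125/174053 50969887/174053; 6938/174053 50969887/174053 19701014/174053]
step 2: x' = [-71588462/110526421, -13356911019/110526421, -5262875398/110526421], P' = [24484070/110526421 107520108/110526421 41345974/110526421; 107520108/110526421 1091860561417/110526421 396885885067/110526421; 41345974/110526421 396885885067/110526421 145028974920/110526421]

step 0: x̄ = F·x = [8, -6, 6]
step 0: P̄ = F·P·Fᵀ + Q = [27 13 7; 13 68 18; 7 18 22]
step 0: y = z − H·x̄ = [-22]
step 0: S = H·P̄·Hᵀ + R = [245]
step 0: K = P̄·Hᵀ·S⁻¹ = [81/245; 39/245; 3/35]
step 0: x' = x̄ + K·y = [178/245, -2328/245, 144/35]
step 0: P' = (I − K·H)·P̄ = [54/245 26/245 2/35; 26/245 15139/245 513/35; 2/35 513/35 101/5]
step 1: x̄ = F·x = [-5352/245, 5324/245, 786/245]
step 1: P̄ = F·P·Fᵀ + Q = [38624/245 9382/245 6938/245; 9382/245 199911/245 73429/245; 6938/245 73429/245 28976/245]
step 1: y = z − H·x̄ = [16791/245]
step 1: S = H·P̄·Hᵀ + R = [348106/245]
step 1: K = P̄·Hᵀ·S⁻¹ = [57936/174053; 14073/174053; 10407/174053]
step 1: x' = x̄ + K·y = [168456/174053, 4746767/174053, 1271631/174053]
step 1: P' = (I − K·H)·P̄ = [38624/174053 9382/174053 6938/174053; 9382/174053 140404125/174053 50969887/174053; 6938/174053 50969887/174053 19701014/174053]
step 2: x̄ = F·x = [931874/174053, -16446651/174053, -6523766/174053]
step 2: P̄ = F·P·Fᵀ + Q = [12242035/174053 53760054/174053 20672987/174053; 53760054/174053 1954762445/174053 715499573/174053; 20672987/174053 715499573/174053 263186661/174053]
step 2: y = z − H·x̄ = [-3143728/174053]
step 2: S = H·P̄·Hᵀ + R = [110526421/174053]
step 2: K = P̄·Hᵀ·S⁻¹ = [36726105/110526421; 161280162/110526421; 62018961/110526421]
step 2: x' = x̄ + K·y = [-71588462/110526421, -13356911019/110526421, -5262875398/110526421]
step 2: P' = (I − K·H)·P̄ = [24484070/110526421 107520108/110526421 41345974/110526421; 107520108/110526421 1091860561417/110526421 396885885067/110526421; 41345974/110526421 396885885067/110526421 145028974920/110526421]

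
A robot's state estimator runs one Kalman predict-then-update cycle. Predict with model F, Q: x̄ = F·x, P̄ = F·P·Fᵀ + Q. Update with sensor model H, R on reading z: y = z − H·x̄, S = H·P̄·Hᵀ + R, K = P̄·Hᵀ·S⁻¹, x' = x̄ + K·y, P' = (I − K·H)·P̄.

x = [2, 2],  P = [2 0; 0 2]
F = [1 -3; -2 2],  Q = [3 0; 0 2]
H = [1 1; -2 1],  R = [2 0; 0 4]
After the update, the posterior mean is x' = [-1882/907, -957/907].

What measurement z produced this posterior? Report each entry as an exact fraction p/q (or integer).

z = [-3, 3]

x̄ = F·x = [-4, 0]
P̄ = F·P·Fᵀ + Q = [23 -16; -16 18]
S = H·P̄·Hᵀ + R = [11 -12; -12 178]
K = P̄·Hᵀ·S⁻¹ = [251/907 -299/907; 478/907 287/907]
x' − x̄ = [1746/907, -957/907] = K·y
y = (KᵀK)⁻¹·Kᵀ·(x' − x̄) = [1, -5]
z = y + H·x̄ = [1, -5] + [-4, 8] = [-3, 3]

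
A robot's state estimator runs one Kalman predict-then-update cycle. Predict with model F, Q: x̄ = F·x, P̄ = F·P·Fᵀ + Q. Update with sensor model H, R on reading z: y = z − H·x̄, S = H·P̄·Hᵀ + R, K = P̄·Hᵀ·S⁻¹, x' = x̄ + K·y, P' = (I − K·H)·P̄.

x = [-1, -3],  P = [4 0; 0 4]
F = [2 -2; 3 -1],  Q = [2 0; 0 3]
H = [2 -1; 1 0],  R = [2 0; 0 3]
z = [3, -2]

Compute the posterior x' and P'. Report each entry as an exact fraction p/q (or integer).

x̄ = F·x = [4, 0]
P̄ = F·P·Fᵀ + Q = [34 32; 32 43]
y = z − H·x̄ = [-5, -6]
S = H·P̄·Hᵀ + R = [53 36; 36 37]
K = P̄·Hᵀ·S⁻¹ = [108/665 506/665; -75/133 188/133]
x' = x̄ + K·y = [-916/665, -753/133]
P' = (I − K·H)·P̄ = [1518/665 564/133; 564/133 1278/133]

x' = [-916/665, -753/133]
P' = [1518/665 564/133; 564/133 1278/133]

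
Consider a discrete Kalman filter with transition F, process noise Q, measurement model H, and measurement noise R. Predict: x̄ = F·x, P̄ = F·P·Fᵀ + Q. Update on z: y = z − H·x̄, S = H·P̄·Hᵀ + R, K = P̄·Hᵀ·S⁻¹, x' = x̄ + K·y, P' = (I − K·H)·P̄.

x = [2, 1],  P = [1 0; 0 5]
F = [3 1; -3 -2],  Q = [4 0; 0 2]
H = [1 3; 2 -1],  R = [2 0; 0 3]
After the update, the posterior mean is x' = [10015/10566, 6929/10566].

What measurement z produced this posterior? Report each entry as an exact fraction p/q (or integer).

z = [3, 1]

x̄ = F·x = [7, -8]
P̄ = F·P·Fᵀ + Q = [18 -19; -19 31]
S = H·P̄·Hᵀ + R = [185 -152; -152 182]
K = P̄·Hᵀ·S⁻¹ = [631/5283 4247/10566; 1490/5283 -1517/10566]
x' − x̄ = [-63947/10566, 91457/10566] = K·y
y = (KᵀK)⁻¹·Kᵀ·(x' − x̄) = [20, -21]
z = y + H·x̄ = [20, -21] + [-17, 22] = [3, 1]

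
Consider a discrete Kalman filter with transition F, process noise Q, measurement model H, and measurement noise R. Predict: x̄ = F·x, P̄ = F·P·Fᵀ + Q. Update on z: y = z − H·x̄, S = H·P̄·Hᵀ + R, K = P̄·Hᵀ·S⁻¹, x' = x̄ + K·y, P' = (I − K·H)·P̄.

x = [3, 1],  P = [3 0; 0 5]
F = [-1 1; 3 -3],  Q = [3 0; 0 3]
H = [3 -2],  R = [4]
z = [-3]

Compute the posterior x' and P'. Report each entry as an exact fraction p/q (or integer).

x' = [-167/691, 816/691]
P' = [1040/691 1398/691; 1398/691 2541/691]

x̄ = F·x = [-2, 6]
P̄ = F·P·Fᵀ + Q = [11 -24; -24 75]
y = z − H·x̄ = [15]
S = H·P̄·Hᵀ + R = [691]
K = P̄·Hᵀ·S⁻¹ = [81/691; -222/691]
x' = x̄ + K·y = [-167/691, 816/691]
P' = (I − K·H)·P̄ = [1040/691 1398/691; 1398/691 2541/691]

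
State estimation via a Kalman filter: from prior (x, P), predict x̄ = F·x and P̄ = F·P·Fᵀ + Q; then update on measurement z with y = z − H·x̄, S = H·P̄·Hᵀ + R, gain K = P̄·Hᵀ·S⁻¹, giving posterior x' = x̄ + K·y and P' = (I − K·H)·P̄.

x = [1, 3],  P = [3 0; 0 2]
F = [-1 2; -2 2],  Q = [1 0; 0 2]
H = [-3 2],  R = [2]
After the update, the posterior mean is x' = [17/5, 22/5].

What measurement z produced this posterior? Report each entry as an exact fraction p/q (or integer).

z = [-1]

x̄ = F·x = [5, 4]
P̄ = F·P·Fᵀ + Q = [12 14; 14 22]
S = H·P̄·Hᵀ + R = [30]
K = P̄·Hᵀ·S⁻¹ = [-4/15; 1/15]
x' − x̄ = [-8/5, 2/5] = K·y
y = (KᵀK)⁻¹·Kᵀ·(x' − x̄) = [6]
z = y + H·x̄ = [6] + [-7] = [-1]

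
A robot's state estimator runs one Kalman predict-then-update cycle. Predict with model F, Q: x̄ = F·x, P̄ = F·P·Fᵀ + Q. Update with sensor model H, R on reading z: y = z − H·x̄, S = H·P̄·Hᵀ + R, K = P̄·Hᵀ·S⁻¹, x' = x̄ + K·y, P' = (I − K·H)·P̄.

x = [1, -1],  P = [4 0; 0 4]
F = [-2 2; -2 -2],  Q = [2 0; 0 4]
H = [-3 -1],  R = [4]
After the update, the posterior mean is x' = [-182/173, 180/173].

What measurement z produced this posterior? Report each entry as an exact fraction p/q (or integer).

z = [2]

x̄ = F·x = [-4, 0]
P̄ = F·P·Fᵀ + Q = [34 0; 0 36]
S = H·P̄·Hᵀ + R = [346]
K = P̄·Hᵀ·S⁻¹ = [-51/173; -18/173]
x' − x̄ = [510/173, 180/173] = K·y
y = (KᵀK)⁻¹·Kᵀ·(x' − x̄) = [-10]
z = y + H·x̄ = [-10] + [12] = [2]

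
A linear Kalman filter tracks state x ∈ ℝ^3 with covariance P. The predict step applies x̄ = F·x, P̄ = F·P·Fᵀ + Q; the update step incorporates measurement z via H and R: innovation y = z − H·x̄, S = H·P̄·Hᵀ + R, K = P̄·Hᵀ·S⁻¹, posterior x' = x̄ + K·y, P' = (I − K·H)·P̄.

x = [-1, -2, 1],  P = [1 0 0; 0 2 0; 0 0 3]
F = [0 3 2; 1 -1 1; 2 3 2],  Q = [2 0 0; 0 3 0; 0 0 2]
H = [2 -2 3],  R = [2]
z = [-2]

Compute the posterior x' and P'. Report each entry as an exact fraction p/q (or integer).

x̄ = F·x = [-4, 2, -6]
P̄ = F·P·Fᵀ + Q = [32 0 30; 0 9 2; 30 2 36]
y = z − H·x̄ = [28]
S = H·P̄·Hᵀ + R = [826]
K = P̄·Hᵀ·S⁻¹ = [11/59; -6/413; 82/413]
x' = x̄ + K·y = [72/59, 94/59, -26/59]
P' = (I − K·H)·P̄ = [194/59 132/59 -34/59; 132/59 3645/413 1810/413; -34/59 1810/413 1420/413]

x' = [72/59, 94/59, -26/59]
P' = [194/59 132/59 -34/59; 132/59 3645/413 1810/413; -34/59 1810/413 1420/413]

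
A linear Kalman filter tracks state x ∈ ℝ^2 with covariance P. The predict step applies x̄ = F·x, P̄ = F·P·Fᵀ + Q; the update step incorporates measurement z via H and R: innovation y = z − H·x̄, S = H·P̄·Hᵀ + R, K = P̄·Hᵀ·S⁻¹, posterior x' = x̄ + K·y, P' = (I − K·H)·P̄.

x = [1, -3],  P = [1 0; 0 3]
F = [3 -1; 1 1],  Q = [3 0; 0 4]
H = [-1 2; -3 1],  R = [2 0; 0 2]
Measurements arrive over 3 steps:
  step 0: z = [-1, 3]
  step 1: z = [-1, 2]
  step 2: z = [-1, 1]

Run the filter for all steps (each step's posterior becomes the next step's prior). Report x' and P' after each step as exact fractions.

step 0: x' = [-353/282, -464/423], P' = [35/94 50/141; 50/141 304/423]
step 1: x' = [-812861/697659, -284221/232553], P' = [248854/697659 78626/232553; 78626/232553 161296/232553]
step 2: x' = [-219884911/281842743, -296983702/281842743], P' = [100323856/281842743 94990150/281842743; 94990150/281842743 195032848/281842743]

step 0: x̄ = F·x = [6, -2]
step 0: P̄ = F·P·Fᵀ + Q = [15 0; 0 8]
step 0: y = z − H·x̄ = [9, 23]
step 0: S = H·P̄·Hᵀ + R = [49 61; 61 145]
step 0: K = P̄·Hᵀ·S⁻¹ = [95/564 -215/564; 229/423 -73/423]
step 0: x' = x̄ + K·y = [-353/282, -464/423]
step 0: P' = (I − K·H)·P̄ = [35/94 50/141; 50/141 304/423]
step 1: x̄ = F·x = [-2249/846, -1987/846]
step 1: P̄ = F·P·Fᵀ + Q = [4181/846 937/846; 937/846 4907/846]
step 1: y = z − H·x̄ = [293/282, -1534/423]
step 1: S = H·P̄·Hᵀ + R = [2417/94 2633/141; 2633/141 19303/423]
step 1: K = P̄·Hᵀ·S⁻¹ = [111451/697659 -85114/232553; 121983/232553 -37291/232553]
step 1: x' = x̄ + K·y = [-812861/697659, -284221/232553]
step 1: P' = (I − K·H)·P̄ = [248854/697659 78626/232553; 78626/232553 161296/232553]
step 2: x̄ = F·x = [-528640/232553, -1665524/697659]
step 2: P̄ = F·P·Fᵀ + Q = [1133761/232553 244810/232553; 244810/232553 3995134/697659]
step 2: y = z − H·x̄ = [1047469/697659, -2394577/697659]
step 2: S = H·P̄·Hᵀ + R = [17839417/697659 13053107/697659; 13053107/697659 31595419/697659]
step 2: K = P̄·Hᵀ·S⁻¹ = [44828222/281842743 -102990709/281842743; 147537773/281842743 -44968801/281842743]
step 2: x' = x̄ + K·y = [-219884911/281842743, -296983702/281842743]
step 2: P' = (I − K·H)·P̄ = [100323856/281842743 94990150/281842743; 94990150/281842743 195032848/281842743]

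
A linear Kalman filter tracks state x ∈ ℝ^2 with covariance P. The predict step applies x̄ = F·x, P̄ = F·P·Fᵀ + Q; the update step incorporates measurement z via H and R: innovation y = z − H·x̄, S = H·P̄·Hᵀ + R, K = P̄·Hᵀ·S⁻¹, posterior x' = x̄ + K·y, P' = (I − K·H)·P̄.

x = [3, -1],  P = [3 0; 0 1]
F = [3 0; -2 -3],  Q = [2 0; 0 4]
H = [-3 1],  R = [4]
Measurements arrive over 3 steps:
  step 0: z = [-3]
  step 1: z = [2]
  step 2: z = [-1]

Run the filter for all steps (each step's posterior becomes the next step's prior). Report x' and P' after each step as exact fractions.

step 0: x̄ = F·x = [9, -3]
step 0: P̄ = F·P·Fᵀ + Q = [29 -18; -18 25]
step 0: y = z − H·x̄ = [27]
step 0: S = H·P̄·Hᵀ + R = [398]
step 0: K = P̄·Hᵀ·S⁻¹ = [-105/398; 79/398]
step 0: x' = x̄ + K·y = [747/398, 939/398]
step 0: P' = (I − K·H)·P̄ = [517/398 1131/398; 1131/398 3709/398]
step 1: x̄ = F·x = [2241/398, -4311/398]
step 1: P̄ = F·P·Fᵀ + Q = [5449/398 -13281/398; -13281/398 50613/398]
step 1: y = z − H·x̄ = [5915/199]
step 1: S = H·P̄·Hᵀ + R = [90466/199]
step 1: K = P̄·Hᵀ·S⁻¹ = [-7407/45233; 22614/45233]
step 1: x' = x̄ + K·y = [69057/90466, 364443/90466]
step 1: P' = (I − K·H)·P̄ = [135779/90466 348081/90466; 348081/90466 1225155/90466]
step 2: x̄ = F·x = [207171/90466, -1231443/90466]
step 2: P̄ = F·P·Fᵀ + Q = [1402943/90466 -3947403/90466; -3947403/90466 16108347/90466]
step 2: y = z − H·x̄ = [881245/45233]
step 2: S = H·P̄·Hᵀ + R = [26390558/45233]
step 2: K = P̄·Hᵀ·S⁻¹ = [-2039058/13195279; 6987639/13195279]
step 2: x' = x̄ + K·y = [-19015767/26390558, -86962839/26390558]
step 2: P' = (I − K·H)·P̄ = [41588977/26390558 108454467/26390558; 108454467/26390558 381264513/26390558]

step 0: x' = [747/398, 939/398], P' = [517/398 1131/398; 1131/398 3709/398]
step 1: x' = [69057/90466, 364443/90466], P' = [135779/90466 348081/90466; 348081/90466 1225155/90466]
step 2: x' = [-19015767/26390558, -86962839/26390558], P' = [41588977/26390558 108454467/26390558; 108454467/26390558 381264513/26390558]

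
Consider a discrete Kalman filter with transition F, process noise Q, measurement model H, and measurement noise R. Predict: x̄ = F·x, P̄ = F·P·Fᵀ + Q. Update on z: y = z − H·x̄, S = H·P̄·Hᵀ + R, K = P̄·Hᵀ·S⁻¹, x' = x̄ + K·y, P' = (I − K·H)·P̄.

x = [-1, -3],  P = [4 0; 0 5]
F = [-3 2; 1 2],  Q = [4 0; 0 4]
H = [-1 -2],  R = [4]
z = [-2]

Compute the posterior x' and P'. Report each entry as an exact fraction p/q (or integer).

x' = [205/52, -15/13]
P' = [419/13 -200/13; -200/13 108/13]

x̄ = F·x = [-3, -7]
P̄ = F·P·Fᵀ + Q = [60 8; 8 28]
y = z − H·x̄ = [-19]
S = H·P̄·Hᵀ + R = [208]
K = P̄·Hᵀ·S⁻¹ = [-19/52; -4/13]
x' = x̄ + K·y = [205/52, -15/13]
P' = (I − K·H)·P̄ = [419/13 -200/13; -200/13 108/13]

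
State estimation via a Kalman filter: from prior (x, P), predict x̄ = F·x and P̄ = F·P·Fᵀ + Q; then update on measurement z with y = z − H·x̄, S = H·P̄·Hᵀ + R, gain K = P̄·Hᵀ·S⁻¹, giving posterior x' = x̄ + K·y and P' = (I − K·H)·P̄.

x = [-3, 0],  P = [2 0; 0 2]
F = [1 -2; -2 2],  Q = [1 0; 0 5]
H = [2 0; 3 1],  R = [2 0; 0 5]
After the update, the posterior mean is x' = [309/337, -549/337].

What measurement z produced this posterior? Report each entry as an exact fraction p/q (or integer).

x̄ = F·x = [-3, 6]
P̄ = F·P·Fᵀ + Q = [11 -12; -12 21]
S = H·P̄·Hᵀ + R = [46 42; 42 53]
K = P̄·Hᵀ·S⁻¹ = [142/337 21/337; -321/337 159/337]
x' − x̄ = [1320/337, -2571/337] = K·y
y = (KᵀK)⁻¹·Kᵀ·(x' − x̄) = [9, 2]
z = y + H·x̄ = [9, 2] + [-6, -3] = [3, -1]

z = [3, -1]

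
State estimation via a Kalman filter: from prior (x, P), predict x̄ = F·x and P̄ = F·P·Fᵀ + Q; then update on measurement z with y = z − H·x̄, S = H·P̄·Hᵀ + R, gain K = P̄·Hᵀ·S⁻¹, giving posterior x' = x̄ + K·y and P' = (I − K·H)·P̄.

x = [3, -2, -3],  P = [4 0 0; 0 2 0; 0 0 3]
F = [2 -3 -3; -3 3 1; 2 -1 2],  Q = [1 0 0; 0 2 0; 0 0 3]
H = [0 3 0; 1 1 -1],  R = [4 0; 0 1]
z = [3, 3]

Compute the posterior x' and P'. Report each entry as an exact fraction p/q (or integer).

x̄ = F·x = [21, -18, 2]
P̄ = F·P·Fᵀ + Q = [62 -51 4; -51 59 -24; 4 -24 33]
y = z − H·x̄ = [57, 2]
S = H·P̄·Hᵀ + R = [535 96; 96 93]
K = P̄·Hᵀ·S⁻¹ = [-4967/13513 18433/40539; 4463/13513 128/40539; -536/13513 -21443/40539]
x' = x̄ + K·y = [38828/40539, 33727/40539, -53464/40539]
P' = (I − K·H)·P̄ = [104534/40539 -19868/40539 66233/40539; -19868/40539 17852/40539 -2144/40539; 66233/40539 -2144/40539 85532/40539]

x' = [38828/40539, 33727/40539, -53464/40539]
P' = [104534/40539 -19868/40539 66233/40539; -19868/40539 17852/40539 -2144/40539; 66233/40539 -2144/40539 85532/40539]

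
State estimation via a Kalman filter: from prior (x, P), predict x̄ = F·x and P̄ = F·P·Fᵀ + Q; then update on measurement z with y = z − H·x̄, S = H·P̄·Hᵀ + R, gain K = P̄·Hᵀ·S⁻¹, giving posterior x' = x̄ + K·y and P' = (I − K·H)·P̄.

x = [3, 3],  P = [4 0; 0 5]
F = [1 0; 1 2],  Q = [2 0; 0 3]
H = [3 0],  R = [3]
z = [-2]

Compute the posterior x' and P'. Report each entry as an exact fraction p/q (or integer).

x' = [-9/19, 127/19]
P' = [6/19 4/19; 4/19 465/19]

x̄ = F·x = [3, 9]
P̄ = F·P·Fᵀ + Q = [6 4; 4 27]
y = z − H·x̄ = [-11]
S = H·P̄·Hᵀ + R = [57]
K = P̄·Hᵀ·S⁻¹ = [6/19; 4/19]
x' = x̄ + K·y = [-9/19, 127/19]
P' = (I − K·H)·P̄ = [6/19 4/19; 4/19 465/19]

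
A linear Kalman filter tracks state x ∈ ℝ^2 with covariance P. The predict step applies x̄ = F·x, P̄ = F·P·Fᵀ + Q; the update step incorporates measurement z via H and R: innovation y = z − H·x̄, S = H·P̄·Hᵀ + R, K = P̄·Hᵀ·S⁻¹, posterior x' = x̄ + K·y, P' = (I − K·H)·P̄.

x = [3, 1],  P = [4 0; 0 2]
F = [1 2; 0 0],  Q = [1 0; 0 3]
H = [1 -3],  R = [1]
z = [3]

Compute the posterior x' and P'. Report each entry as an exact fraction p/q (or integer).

x̄ = F·x = [5, 0]
P̄ = F·P·Fᵀ + Q = [13 0; 0 3]
y = z − H·x̄ = [-2]
S = H·P̄·Hᵀ + R = [41]
K = P̄·Hᵀ·S⁻¹ = [13/41; -9/41]
x' = x̄ + K·y = [179/41, 18/41]
P' = (I − K·H)·P̄ = [364/41 117/41; 117/41 42/41]

x' = [179/41, 18/41]
P' = [364/41 117/41; 117/41 42/41]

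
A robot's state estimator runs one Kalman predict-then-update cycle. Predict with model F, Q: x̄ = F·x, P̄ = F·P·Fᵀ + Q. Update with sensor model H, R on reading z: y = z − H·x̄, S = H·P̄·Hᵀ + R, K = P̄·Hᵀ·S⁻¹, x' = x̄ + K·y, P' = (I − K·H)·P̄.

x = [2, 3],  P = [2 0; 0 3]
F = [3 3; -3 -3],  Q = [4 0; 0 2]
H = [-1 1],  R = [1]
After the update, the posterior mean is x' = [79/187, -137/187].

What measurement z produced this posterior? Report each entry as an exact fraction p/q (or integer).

z = [-1]

x̄ = F·x = [15, -15]
P̄ = F·P·Fᵀ + Q = [49 -45; -45 47]
S = H·P̄·Hᵀ + R = [187]
K = P̄·Hᵀ·S⁻¹ = [-94/187; 92/187]
x' − x̄ = [-2726/187, 2668/187] = K·y
y = (KᵀK)⁻¹·Kᵀ·(x' − x̄) = [29]
z = y + H·x̄ = [29] + [-30] = [-1]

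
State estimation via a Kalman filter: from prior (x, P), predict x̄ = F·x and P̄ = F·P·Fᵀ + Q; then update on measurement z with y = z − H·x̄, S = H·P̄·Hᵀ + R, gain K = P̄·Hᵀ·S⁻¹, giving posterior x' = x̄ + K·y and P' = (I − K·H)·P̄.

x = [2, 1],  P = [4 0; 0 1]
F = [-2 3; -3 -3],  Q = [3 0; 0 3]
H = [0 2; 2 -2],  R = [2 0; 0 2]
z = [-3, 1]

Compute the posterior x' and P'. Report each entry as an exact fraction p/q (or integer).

x̄ = F·x = [-1, -9]
P̄ = F·P·Fᵀ + Q = [28 15; 15 48]
y = z − H·x̄ = [15, -15]
S = H·P̄·Hᵀ + R = [194 -132; -132 186]
K = P̄·Hᵀ·S⁻¹ = [751/1555 2251/4665; 762/1555 -11/1555]
x' = x̄ + K·y = [-309/311, -480/311]
P' = (I − K·H)·P̄ = [4504/4665 751/1555; 751/1555 762/1555]

x' = [-309/311, -480/311]
P' = [4504/4665 751/1555; 751/1555 762/1555]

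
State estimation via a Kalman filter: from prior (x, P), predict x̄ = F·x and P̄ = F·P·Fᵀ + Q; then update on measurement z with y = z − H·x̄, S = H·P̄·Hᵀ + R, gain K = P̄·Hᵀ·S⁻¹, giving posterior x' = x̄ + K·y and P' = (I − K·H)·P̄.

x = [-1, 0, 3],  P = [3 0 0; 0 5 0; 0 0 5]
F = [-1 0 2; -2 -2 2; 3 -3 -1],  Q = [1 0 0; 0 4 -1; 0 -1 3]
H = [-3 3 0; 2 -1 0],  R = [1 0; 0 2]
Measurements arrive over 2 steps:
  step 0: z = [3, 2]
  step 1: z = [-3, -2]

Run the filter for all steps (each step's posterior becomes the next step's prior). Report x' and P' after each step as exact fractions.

step 0: x' = [1559/469, 14248/3283, -1332/469], P' = [130/67 958/469 -106/67; 958/469 7404/3283 -743/469; -106/67 -743/469 6643/134]
step 1: x' = [-109477200/35965841, -147251884/35965841, -64283206/35965841], P' = [75161382/35965841 79123157/35965841 -36520266/35965841; 79123157/35965841 87062474/35965841 -37979045/35965841; -36520266/35965841 -37979045/35965841 368359425/71931682]

step 0: x̄ = F·x = [7, 8, -6]
step 0: P̄ = F·P·Fᵀ + Q = [24 26 -19; 26 56 1; -19 1 80]
step 0: y = z − H·x̄ = [0, -4]
step 0: S = H·P̄·Hᵀ + R = [253 -78; -78 50]
step 0: K = P̄·Hᵀ·S⁻¹ = [144/469 431/469; 2094/3283 3004/3283; -3/469 -741/938]
step 0: x' = x̄ + K·y = [1559/469, 14248/3283, -1332/469]
step 0: P' = (I − K·H)·P̄ = [130/67 958/469 -106/67; 958/469 7404/3283 -743/469; -106/67 -743/469 6643/134]
step 1: x̄ = F·x = [-4223/469, -68970/3283, -681/3283]
step 1: P̄ = F·P·Fᵀ + Q = [13907/67 104162/469 -47093/469; 104162/469 856050/3283 -343334/3283; -47093/469 -343334/3283 351637/6566]
step 1: y = z − H·x̄ = [108378/3283, -16414/3283]
step 1: S = H·P̄·Hᵀ + R = [716308/3283 -94602/3283; -94602/3283 671852/3283]
step 1: K = P̄·Hᵀ·S⁻¹ = [11885325/35965841 71199607/71931682; 23817951/35965841 35591920/35965841; -4376337/35965841 -35061487/71931682]
step 1: x' = x̄ + K·y = [-109477200/35965841, -147251884/35965841, -64283206/35965841]
step 1: P' = (I − K·H)·P̄ = [75161382/35965841 79123157/35965841 -36520266/35965841; 79123157/35965841 87062474/35965841 -37979045/35965841; -36520266/35965841 -37979045/35965841 368359425/71931682]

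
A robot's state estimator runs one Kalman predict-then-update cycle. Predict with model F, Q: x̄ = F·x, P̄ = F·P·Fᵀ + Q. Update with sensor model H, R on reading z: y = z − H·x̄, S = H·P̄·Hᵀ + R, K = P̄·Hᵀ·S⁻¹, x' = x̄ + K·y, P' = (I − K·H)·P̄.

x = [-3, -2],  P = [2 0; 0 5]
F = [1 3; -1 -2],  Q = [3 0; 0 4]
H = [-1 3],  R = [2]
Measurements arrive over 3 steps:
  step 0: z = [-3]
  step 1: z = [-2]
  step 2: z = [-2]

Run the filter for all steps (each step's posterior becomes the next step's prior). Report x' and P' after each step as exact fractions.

step 0: x̄ = F·x = [-9, 7]
step 0: P̄ = F·P·Fᵀ + Q = [50 -32; -32 26]
step 0: y = z − H·x̄ = [-33]
step 0: S = H·P̄·Hᵀ + R = [478]
step 0: K = P̄·Hᵀ·S⁻¹ = [-73/239; 55/239]
step 0: x' = x̄ + K·y = [258/239, -142/239]
step 0: P' = (I − K·H)·P̄ = [1292/239 382/239; 382/239 164/239]
step 1: x̄ = F·x = [-168/239, 26/239]
step 1: P̄ = F·P·Fᵀ + Q = [5777/239 -4186/239; -4186/239 4432/239]
step 1: y = z − H·x̄ = [-724/239]
step 1: S = H·P̄·Hᵀ + R = [71259/239]
step 1: K = P̄·Hᵀ·S⁻¹ = [-18335/71259; 17482/71259]
step 1: x' = x̄ + K·y = [5452/71259, -45206/71259]
step 1: P' = (I − K·H)·P̄ = [315862/71259 93064/71259; 93064/71259 42676/71259]
step 2: x̄ = F·x = [-130166/71259, 28320/23753]
step 2: P̄ = F·P·Fᵀ + Q = [1472107/71259 -345746/23753; -345746/23753 381286/23753]
step 2: y = z − H·x̄ = [-527564/71259]
step 2: S = H·P̄·Hᵀ + R = [18132775/71259]
step 2: K = P̄·Hᵀ·S⁻¹ = [-4583821/18132775; 4468812/18132775]
step 2: x' = x̄ + K·y = [813766/18132775, -11465552/18132775]
step 2: P' = (I − K·H)·P̄ = [79736876/18132775 23523078/18132775; 23523078/18132775 10820234/18132775]

step 0: x' = [258/239, -142/239], P' = [1292/239 382/239; 382/239 164/239]
step 1: x' = [5452/71259, -45206/71259], P' = [315862/71259 93064/71259; 93064/71259 42676/71259]
step 2: x' = [813766/18132775, -11465552/18132775], P' = [79736876/18132775 23523078/18132775; 23523078/18132775 10820234/18132775]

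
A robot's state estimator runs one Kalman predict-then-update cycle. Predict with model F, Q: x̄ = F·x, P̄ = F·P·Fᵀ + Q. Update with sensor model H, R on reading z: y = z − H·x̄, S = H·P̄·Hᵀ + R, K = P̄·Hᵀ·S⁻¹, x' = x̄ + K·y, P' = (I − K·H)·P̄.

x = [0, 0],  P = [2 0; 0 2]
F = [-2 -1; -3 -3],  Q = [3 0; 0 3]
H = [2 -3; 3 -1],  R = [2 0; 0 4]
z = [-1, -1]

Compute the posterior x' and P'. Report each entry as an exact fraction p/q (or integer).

x̄ = F·x = [0, 0]
P̄ = F·P·Fᵀ + Q = [13 18; 18 39]
y = z − H·x̄ = [-1, -1]
S = H·P̄·Hᵀ + R = [189 -3; -3 52]
K = P̄·Hᵀ·S⁻¹ = [-1393/9819 1295/3273; -463/1091 288/1091]
x' = x̄ + K·y = [-2492/9819, 175/1091]
P' = (I − K·H)·P̄ = [7058/9819 626/1091; 626/1091 726/1091]

x' = [-2492/9819, 175/1091]
P' = [7058/9819 626/1091; 626/1091 726/1091]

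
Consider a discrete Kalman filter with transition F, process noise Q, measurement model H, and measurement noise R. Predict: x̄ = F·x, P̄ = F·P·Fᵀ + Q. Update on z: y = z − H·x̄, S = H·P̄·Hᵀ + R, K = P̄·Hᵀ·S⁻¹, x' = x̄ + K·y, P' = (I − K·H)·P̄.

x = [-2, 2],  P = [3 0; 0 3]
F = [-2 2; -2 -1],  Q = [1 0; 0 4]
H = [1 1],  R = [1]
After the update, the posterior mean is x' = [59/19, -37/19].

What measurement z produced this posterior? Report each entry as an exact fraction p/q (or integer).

x̄ = F·x = [8, 2]
P̄ = F·P·Fᵀ + Q = [25 6; 6 19]
S = H·P̄·Hᵀ + R = [57]
K = P̄·Hᵀ·S⁻¹ = [31/57; 25/57]
x' − x̄ = [-93/19, -75/19] = K·y
y = (KᵀK)⁻¹·Kᵀ·(x' − x̄) = [-9]
z = y + H·x̄ = [-9] + [10] = [1]

z = [1]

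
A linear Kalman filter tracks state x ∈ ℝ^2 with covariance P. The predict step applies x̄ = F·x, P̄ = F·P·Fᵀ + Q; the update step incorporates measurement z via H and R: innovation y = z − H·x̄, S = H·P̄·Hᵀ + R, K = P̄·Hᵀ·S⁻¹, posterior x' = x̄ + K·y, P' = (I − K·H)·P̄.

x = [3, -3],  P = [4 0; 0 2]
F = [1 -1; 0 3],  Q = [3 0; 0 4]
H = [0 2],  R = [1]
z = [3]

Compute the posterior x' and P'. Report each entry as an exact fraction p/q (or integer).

x' = [282/89, 123/89]
P' = [657/89 -6/89; -6/89 22/89]

x̄ = F·x = [6, -9]
P̄ = F·P·Fᵀ + Q = [9 -6; -6 22]
y = z − H·x̄ = [21]
S = H·P̄·Hᵀ + R = [89]
K = P̄·Hᵀ·S⁻¹ = [-12/89; 44/89]
x' = x̄ + K·y = [282/89, 123/89]
P' = (I − K·H)·P̄ = [657/89 -6/89; -6/89 22/89]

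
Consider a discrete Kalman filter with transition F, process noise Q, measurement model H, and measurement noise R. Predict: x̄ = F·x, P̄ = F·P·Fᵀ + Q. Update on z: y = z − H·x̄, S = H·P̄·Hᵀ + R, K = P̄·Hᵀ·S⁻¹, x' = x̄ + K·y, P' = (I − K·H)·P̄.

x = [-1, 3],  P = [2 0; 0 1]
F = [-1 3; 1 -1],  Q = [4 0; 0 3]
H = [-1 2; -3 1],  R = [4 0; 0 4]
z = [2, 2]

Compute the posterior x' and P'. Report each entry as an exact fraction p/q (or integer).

x̄ = F·x = [10, -4]
P̄ = F·P·Fᵀ + Q = [15 -5; -5 6]
y = z − H·x̄ = [20, 36]
S = H·P̄·Hᵀ + R = [63 92; 92 175]
K = P̄·Hᵀ·S⁻¹ = [225/2561 -850/2561; 1043/2561 -241/2561]
x' = x̄ + K·y = [-490/2561, 1940/2561]
P' = (I − K·H)·P̄ = [1540/2561 1220/2561; 1220/2561 2696/2561]

x' = [-490/2561, 1940/2561]
P' = [1540/2561 1220/2561; 1220/2561 2696/2561]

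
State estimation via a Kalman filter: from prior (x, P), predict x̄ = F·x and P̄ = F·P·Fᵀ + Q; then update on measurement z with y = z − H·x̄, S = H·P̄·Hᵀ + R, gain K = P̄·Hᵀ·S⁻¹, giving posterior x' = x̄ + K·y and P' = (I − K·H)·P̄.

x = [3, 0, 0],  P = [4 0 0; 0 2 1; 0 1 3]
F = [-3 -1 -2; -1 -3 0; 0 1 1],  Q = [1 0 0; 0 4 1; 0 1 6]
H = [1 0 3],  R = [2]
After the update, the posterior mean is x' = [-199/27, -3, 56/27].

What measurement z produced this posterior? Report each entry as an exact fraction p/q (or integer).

z = [-1]

x̄ = F·x = [-9, -3, 0]
P̄ = F·P·Fᵀ + Q = [55 24 -11; 24 26 -8; -11 -8 13]
S = H·P̄·Hᵀ + R = [108]
K = P̄·Hᵀ·S⁻¹ = [11/54; 0; 7/27]
x' − x̄ = [44/27, 0, 56/27] = K·y
y = (KᵀK)⁻¹·Kᵀ·(x' − x̄) = [8]
z = y + H·x̄ = [8] + [-9] = [-1]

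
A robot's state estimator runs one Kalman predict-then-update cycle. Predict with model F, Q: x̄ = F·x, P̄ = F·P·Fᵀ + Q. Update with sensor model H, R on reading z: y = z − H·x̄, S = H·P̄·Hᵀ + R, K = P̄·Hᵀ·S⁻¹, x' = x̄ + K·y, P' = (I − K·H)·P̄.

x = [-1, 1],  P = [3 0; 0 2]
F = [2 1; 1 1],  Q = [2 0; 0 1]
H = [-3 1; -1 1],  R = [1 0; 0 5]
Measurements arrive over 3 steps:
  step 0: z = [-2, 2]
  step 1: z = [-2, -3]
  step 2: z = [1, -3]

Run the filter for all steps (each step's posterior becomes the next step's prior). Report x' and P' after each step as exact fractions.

step 0: x' = [727/649, 960/649], P' = [272/649 552/649; 552/649 1502/649]
step 1: x' = [195280/234407, 68014/234407], P' = [102552/234407 210702/234407; 210702/234407 570187/234407]
step 2: x' = [-7924504/12528695, -13665354/12528695], P' = [38702263/87700865 79682793/87700865; 79682793/87700865 215499448/87700865]

step 0: x̄ = F·x = [-1, 0]
step 0: P̄ = F·P·Fᵀ + Q = [16 8; 8 6]
step 0: y = z − H·x̄ = [-5, 1]
step 0: S = H·P̄·Hᵀ + R = [103 22; 22 11]
step 0: K = P̄·Hᵀ·S⁻¹ = [-24/59 56/649; -14/59 190/649]
step 0: x' = x̄ + K·y = [727/649, 960/649]
step 0: P' = (I − K·H)·P̄ = [272/649 552/649; 552/649 1502/649]
step 1: x̄ = F·x = [2414/649, 1687/649]
step 1: P̄ = F·P·Fᵀ + Q = [6096/649 3702/649; 3702/649 3527/649]
step 1: y = z − H·x̄ = [387/59, -1220/649]
step 1: S = H·P̄·Hᵀ + R = [3348/59 637/59; 637/59 5464/649]
step 1: K = P̄·Hᵀ·S⁻¹ = [-96954/234407 21630/234407; -61919/234407 71897/234407]
step 1: x' = x̄ + K·y = [195280/234407, 68014/234407]
step 1: P' = (I − K·H)·P̄ = [102552/234407 210702/234407; 210702/234407 570187/234407]
step 2: x̄ = F·x = [458574/234407, 263294/234407]
step 2: P̄ = F·P·Fᵀ + Q = [2292017/234407 1407397/234407; 1407397/234407 1328550/234407]
step 2: y = z − H·x̄ = [1346835/234407, -507941/234407]
step 2: S = H·P̄·Hᵀ + R = [13746728/234407 2575013/234407; 2575013/234407 1977808/234407]
step 2: K = P̄·Hᵀ·S⁻¹ = [-5203428/12528695 431374/4615835; -3364133/12528695 1429649/4615835]
step 2: x' = x̄ + K·y = [-7924504/12528695, -13665354/12528695]
step 2: P' = (I − K·H)·P̄ = [38702263/87700865 79682793/87700865; 79682793/87700865 215499448/87700865]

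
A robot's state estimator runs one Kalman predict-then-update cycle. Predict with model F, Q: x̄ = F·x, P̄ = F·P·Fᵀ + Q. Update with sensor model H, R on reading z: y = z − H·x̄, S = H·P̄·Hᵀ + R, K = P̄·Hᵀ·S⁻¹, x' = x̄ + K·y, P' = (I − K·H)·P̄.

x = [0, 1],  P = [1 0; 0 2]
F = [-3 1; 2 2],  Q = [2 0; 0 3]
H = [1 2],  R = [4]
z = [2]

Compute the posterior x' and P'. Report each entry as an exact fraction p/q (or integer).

x' = [14/23, 18/23]
P' = [272/23 -130/23; -130/23 251/69]

x̄ = F·x = [1, 2]
P̄ = F·P·Fᵀ + Q = [13 -2; -2 15]
y = z − H·x̄ = [-3]
S = H·P̄·Hᵀ + R = [69]
K = P̄·Hᵀ·S⁻¹ = [3/23; 28/69]
x' = x̄ + K·y = [14/23, 18/23]
P' = (I − K·H)·P̄ = [272/23 -130/23; -130/23 251/69]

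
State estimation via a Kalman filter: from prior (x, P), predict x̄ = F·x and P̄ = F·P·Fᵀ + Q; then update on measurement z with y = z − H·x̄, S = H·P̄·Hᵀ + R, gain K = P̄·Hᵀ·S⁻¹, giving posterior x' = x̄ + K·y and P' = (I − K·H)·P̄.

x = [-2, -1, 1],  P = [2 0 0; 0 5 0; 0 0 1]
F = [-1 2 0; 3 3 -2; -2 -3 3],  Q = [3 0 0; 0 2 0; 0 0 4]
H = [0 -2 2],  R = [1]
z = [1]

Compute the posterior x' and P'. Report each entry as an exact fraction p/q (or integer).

x' = [820/209, -61/95, -128/1045]
P' = [3225/209 -24/19 -274/209; -24/19 219/95 207/95; -274/209 207/95 2406/1045]

x̄ = F·x = [0, -11, 10]
P̄ = F·P·Fᵀ + Q = [25 24 -26; 24 69 -63; -26 -63 66]
y = z − H·x̄ = [-41]
S = H·P̄·Hᵀ + R = [1045]
K = P̄·Hᵀ·S⁻¹ = [-20/209; -24/95; 258/1045]
x' = x̄ + K·y = [820/209, -61/95, -128/1045]
P' = (I − K·H)·P̄ = [3225/209 -24/19 -274/209; -24/19 219/95 207/95; -274/209 207/95 2406/1045]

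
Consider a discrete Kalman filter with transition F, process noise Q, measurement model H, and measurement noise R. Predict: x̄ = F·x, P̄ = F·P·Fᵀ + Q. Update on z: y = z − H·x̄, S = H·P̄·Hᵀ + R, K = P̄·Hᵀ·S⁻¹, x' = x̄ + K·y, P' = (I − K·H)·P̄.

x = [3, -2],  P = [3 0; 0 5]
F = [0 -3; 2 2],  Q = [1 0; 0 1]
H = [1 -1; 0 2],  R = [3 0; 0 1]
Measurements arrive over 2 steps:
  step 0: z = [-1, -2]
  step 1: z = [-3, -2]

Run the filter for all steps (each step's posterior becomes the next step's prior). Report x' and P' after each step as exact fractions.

step 0: x̄ = F·x = [6, 2]
step 0: P̄ = F·P·Fᵀ + Q = [46 -30; -30 33]
step 0: y = z − H·x̄ = [-5, -6]
step 0: S = H·P̄·Hᵀ + R = [142 -126; -126 133]
step 0: K = P̄·Hᵀ·S⁻¹ = [182/215 528/1505; -9/430 717/1505]
step 0: x' = x̄ + K·y = [-508/1505, -2269/3010]
step 0: P' = (I − K·H)·P̄ = [4086/1505 264/1505; 264/1505 717/3010]
step 1: x̄ = F·x = [6807/3010, -657/301]
step 1: P̄ = F·P·Fᵀ + Q = [9463/3010 -747/301; -747/301 4279/301]
step 1: y = z − H·x̄ = [-3201/430, 712/301]
step 1: S = H·P̄·Hᵀ + R = [10889/430 -1436/43; -1436/43 17417/301]
step 1: K = P̄·Hᵀ·S⁻¹ = [480881/1053651 187154/1053651; -50260/1053651 488714/1053651]
step 1: x' = x̄ + K·y = [-754273/1053651, -769657/1053651]
step 1: P' = (I − K·H)·P̄ = [1536220/1053651 93577/1053651; 93577/1053651 244357/1053651]

step 0: x' = [-508/1505, -2269/3010], P' = [4086/1505 264/1505; 264/1505 717/3010]
step 1: x' = [-754273/1053651, -769657/1053651], P' = [1536220/1053651 93577/1053651; 93577/1053651 244357/1053651]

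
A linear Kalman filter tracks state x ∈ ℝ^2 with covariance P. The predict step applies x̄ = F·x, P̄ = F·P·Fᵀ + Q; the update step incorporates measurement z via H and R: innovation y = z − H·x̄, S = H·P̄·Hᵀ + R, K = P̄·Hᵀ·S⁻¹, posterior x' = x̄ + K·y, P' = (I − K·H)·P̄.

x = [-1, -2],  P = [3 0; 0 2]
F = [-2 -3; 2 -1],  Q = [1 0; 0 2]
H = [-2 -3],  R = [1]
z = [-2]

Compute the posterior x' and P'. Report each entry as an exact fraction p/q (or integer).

x̄ = F·x = [8, 0]
P̄ = F·P·Fᵀ + Q = [31 -6; -6 16]
y = z − H·x̄ = [14]
S = H·P̄·Hᵀ + R = [197]
K = P̄·Hᵀ·S⁻¹ = [-44/197; -36/197]
x' = x̄ + K·y = [960/197, -504/197]
P' = (I − K·H)·P̄ = [4171/197 -2766/197; -2766/197 1856/197]

x' = [960/197, -504/197]
P' = [4171/197 -2766/197; -2766/197 1856/197]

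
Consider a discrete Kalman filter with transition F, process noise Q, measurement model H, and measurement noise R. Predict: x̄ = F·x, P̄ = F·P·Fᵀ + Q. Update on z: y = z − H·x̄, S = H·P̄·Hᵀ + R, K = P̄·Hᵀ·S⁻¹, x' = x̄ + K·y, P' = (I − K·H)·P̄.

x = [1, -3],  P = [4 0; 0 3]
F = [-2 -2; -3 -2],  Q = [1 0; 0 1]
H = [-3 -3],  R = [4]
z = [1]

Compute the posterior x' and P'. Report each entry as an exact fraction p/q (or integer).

x̄ = F·x = [4, 3]
P̄ = F·P·Fᵀ + Q = [29 36; 36 49]
y = z − H·x̄ = [22]
S = H·P̄·Hᵀ + R = [1354]
K = P̄·Hᵀ·S⁻¹ = [-195/1354; -255/1354]
x' = x̄ + K·y = [563/677, -774/677]
P' = (I − K·H)·P̄ = [1241/1354 -981/1354; -981/1354 1321/1354]

x' = [563/677, -774/677]
P' = [1241/1354 -981/1354; -981/1354 1321/1354]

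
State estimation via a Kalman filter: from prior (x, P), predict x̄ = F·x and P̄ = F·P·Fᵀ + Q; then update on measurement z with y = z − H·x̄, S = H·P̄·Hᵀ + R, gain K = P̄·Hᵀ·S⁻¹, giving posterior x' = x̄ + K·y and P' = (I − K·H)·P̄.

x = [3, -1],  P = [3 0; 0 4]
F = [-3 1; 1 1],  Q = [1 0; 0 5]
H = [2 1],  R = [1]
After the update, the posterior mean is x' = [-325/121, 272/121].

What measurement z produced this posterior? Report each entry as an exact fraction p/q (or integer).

z = [-3]

x̄ = F·x = [-10, 2]
P̄ = F·P·Fᵀ + Q = [32 -5; -5 12]
S = H·P̄·Hᵀ + R = [121]
K = P̄·Hᵀ·S⁻¹ = [59/121; 2/121]
x' − x̄ = [885/121, 30/121] = K·y
y = (KᵀK)⁻¹·Kᵀ·(x' − x̄) = [15]
z = y + H·x̄ = [15] + [-18] = [-3]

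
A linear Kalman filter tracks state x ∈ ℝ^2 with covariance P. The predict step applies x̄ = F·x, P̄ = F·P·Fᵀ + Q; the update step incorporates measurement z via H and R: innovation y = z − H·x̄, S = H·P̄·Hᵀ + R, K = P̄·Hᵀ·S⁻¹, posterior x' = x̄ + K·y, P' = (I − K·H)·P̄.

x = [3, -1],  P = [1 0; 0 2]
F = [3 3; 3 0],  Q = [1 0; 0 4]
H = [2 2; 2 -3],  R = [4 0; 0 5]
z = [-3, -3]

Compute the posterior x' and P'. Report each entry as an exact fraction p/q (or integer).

x' = [-10791/7496, 861/3748]
P' = [2051/3748 41/937; 41/937 653/1874]

x̄ = F·x = [6, 9]
P̄ = F·P·Fᵀ + Q = [28 9; 9 13]
y = z − H·x̄ = [-33, 12]
S = H·P̄·Hᵀ + R = [240 16; 16 126]
K = P̄·Hᵀ·S⁻¹ = [2215/7496 361/1874; 735/3748 -359/1874]
x' = x̄ + K·y = [-10791/7496, 861/3748]
P' = (I − K·H)·P̄ = [2051/3748 41/937; 41/937 653/1874]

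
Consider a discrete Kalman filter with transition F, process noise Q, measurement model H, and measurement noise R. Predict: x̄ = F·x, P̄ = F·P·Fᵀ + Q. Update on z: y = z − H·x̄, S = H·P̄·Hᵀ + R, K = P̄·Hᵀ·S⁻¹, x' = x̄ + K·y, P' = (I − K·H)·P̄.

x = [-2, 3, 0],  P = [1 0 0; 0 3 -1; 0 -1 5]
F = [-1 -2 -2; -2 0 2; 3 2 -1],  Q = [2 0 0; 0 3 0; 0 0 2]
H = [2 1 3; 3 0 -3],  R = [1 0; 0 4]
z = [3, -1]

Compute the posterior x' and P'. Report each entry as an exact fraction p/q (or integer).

x' = [6584/111179, 171424/111179, 47845/111179]
P' = [65744/111179 -209103/111179 35468/111179; -209103/111179 998408/111179 -204675/111179; 35468/111179 -204675/111179 54228/111179]

x̄ = F·x = [-4, 4, 0]
P̄ = F·P·Fᵀ + Q = [27 -14 -3; -14 27 -20; -3 -20 32]
y = z − H·x̄ = [7, 11]
S = H·P̄·Hᵀ + R = [212 -117; -117 589]
K = P̄·Hᵀ·S⁻¹ = [28789/111179 22707/111179; -33823/111179 -3321/111179; 28945/111179 -14070/111179]
x' = x̄ + K·y = [6584/111179, 171424/111179, 47845/111179]
P' = (I − K·H)·P̄ = [65744/111179 -209103/111179 35468/111179; -209103/111179 998408/111179 -204675/111179; 35468/111179 -204675/111179 54228/111179]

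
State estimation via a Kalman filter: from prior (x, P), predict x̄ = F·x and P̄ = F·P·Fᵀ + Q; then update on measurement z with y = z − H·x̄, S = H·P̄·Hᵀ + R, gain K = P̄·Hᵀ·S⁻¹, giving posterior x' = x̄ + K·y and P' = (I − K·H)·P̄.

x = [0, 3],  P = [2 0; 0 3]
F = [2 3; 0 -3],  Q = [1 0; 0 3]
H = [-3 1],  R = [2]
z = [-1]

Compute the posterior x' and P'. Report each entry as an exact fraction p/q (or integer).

x̄ = F·x = [9, -9]
P̄ = F·P·Fᵀ + Q = [36 -27; -27 30]
y = z − H·x̄ = [35]
S = H·P̄·Hᵀ + R = [518]
K = P̄·Hᵀ·S⁻¹ = [-135/518; 3/14]
x' = x̄ + K·y = [-9/74, -3/2]
P' = (I − K·H)·P̄ = [423/518 27/14; 27/14 87/14]

x' = [-9/74, -3/2]
P' = [423/518 27/14; 27/14 87/14]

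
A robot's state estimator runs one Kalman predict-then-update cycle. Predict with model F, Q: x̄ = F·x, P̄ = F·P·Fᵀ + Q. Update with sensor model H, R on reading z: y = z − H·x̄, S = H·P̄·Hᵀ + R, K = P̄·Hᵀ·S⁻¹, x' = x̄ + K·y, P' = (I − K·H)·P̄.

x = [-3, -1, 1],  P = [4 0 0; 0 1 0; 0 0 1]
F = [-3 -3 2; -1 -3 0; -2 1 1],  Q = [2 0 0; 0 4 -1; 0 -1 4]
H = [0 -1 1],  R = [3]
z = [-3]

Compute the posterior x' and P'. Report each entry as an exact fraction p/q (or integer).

x' = [235/17, 243/34, 75/17]
P' = [865/17 370/17 373/17; 370/17 409/34 185/17; 373/17 185/17 212/17]

x̄ = F·x = [14, 6, 6]
P̄ = F·P·Fᵀ + Q = [51 21 23; 21 17 4; 23 4 22]
y = z − H·x̄ = [-3]
S = H·P̄·Hᵀ + R = [34]
K = P̄·Hᵀ·S⁻¹ = [1/17; -13/34; 9/17]
x' = x̄ + K·y = [235/17, 243/34, 75/17]
P' = (I − K·H)·P̄ = [865/17 370/17 373/17; 370/17 409/34 185/17; 373/17 185/17 212/17]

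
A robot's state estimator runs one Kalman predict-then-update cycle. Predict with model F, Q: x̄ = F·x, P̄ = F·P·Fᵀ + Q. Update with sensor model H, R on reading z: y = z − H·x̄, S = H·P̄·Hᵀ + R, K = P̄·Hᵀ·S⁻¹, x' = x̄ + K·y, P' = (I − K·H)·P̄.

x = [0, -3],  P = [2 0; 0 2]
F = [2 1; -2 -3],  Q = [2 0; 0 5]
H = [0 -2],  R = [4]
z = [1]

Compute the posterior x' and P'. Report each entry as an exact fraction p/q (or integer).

x' = [37/32, -13/64]
P' = [47/8 -7/16; -7/16 31/32]

x̄ = F·x = [-3, 9]
P̄ = F·P·Fᵀ + Q = [12 -14; -14 31]
y = z − H·x̄ = [19]
S = H·P̄·Hᵀ + R = [128]
K = P̄·Hᵀ·S⁻¹ = [7/32; -31/64]
x' = x̄ + K·y = [37/32, -13/64]
P' = (I − K·H)·P̄ = [47/8 -7/16; -7/16 31/32]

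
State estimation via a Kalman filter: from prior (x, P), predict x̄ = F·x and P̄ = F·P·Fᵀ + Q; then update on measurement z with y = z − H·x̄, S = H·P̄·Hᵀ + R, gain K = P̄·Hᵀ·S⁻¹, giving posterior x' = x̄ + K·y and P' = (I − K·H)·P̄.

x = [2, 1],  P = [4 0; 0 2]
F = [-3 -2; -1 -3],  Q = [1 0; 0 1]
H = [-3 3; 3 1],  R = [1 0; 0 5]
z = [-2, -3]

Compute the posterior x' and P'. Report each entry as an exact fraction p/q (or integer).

x' = [-42773/67573, -87370/67573]
P' = [21339/67573 19398/67573; 19398/67573 24901/67573]

x̄ = F·x = [-8, -5]
P̄ = F·P·Fᵀ + Q = [45 24; 24 23]
y = z − H·x̄ = [-11, 26]
S = H·P̄·Hᵀ + R = [181 -192; -192 577]
K = P̄·Hᵀ·S⁻¹ = [-5823/67573 16683/67573; 16509/67573 16619/67573]
x' = x̄ + K·y = [-42773/67573, -87370/67573]
P' = (I − K·H)·P̄ = [21339/67573 19398/67573; 19398/67573 24901/67573]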